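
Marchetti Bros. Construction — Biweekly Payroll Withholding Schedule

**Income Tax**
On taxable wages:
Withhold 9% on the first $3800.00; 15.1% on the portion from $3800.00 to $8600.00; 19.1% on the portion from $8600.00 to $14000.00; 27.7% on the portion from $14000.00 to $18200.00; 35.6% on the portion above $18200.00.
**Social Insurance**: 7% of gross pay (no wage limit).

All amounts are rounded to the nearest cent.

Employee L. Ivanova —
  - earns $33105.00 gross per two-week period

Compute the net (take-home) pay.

Income Tax: taxable = $33105.00
  $3261.60 + 35.6% × ($33105.00 − $18200.00) = $3261.60 + 35.6% × $14905.00 = $8567.78
Social Insurance: 7% × $33105.00 = $2317.35
Total withheld: $8567.78 + $2317.35 = $10885.13
Net pay: $33105.00 − $10885.13 = $22219.87

$22219.87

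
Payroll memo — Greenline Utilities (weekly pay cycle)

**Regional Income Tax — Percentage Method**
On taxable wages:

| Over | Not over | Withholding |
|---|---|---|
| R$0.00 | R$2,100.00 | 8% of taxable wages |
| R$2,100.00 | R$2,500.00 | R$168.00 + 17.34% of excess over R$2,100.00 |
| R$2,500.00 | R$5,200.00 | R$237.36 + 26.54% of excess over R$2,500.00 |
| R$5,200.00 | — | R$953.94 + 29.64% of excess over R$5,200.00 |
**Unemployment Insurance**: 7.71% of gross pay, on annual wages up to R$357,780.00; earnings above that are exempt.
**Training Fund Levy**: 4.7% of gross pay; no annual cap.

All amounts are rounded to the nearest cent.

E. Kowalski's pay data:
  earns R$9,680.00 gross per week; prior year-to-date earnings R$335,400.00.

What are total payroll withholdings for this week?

Regional Income Tax: taxable = R$9,680.00
  R$953.94 + 29.64% × (R$9,680.00 − R$5,200.00) = R$953.94 + 29.64% × R$4,480.00 = R$2,281.81
Unemployment Insurance: 7.71% × R$9,680.00 = R$746.33
Training Fund Levy: 4.7% × R$9,680.00 = R$454.96
Total: R$2,281.81 + R$746.33 + R$454.96 = R$3,483.10

R$3,483.10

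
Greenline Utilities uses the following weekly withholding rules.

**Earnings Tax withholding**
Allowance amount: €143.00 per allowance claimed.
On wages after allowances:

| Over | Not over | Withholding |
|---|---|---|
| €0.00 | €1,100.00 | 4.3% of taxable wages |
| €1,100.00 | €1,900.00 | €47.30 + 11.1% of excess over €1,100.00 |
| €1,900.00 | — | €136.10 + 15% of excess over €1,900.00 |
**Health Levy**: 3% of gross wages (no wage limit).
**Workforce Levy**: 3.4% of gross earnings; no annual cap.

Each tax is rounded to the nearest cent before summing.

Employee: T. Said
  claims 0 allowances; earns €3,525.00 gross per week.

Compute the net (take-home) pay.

Earnings Tax: taxable = €3,525.00
  €136.10 + 15% × (€3,525.00 − €1,900.00) = €136.10 + 15% × €1,625.00 = €379.85
Health Levy: 3% × €3,525.00 = €105.75
Workforce Levy: 3.4% × €3,525.00 = €119.85
Total withheld: €379.85 + €105.75 + €119.85 = €605.45
Net pay: €3,525.00 − €605.45 = €2,919.55

€2,919.55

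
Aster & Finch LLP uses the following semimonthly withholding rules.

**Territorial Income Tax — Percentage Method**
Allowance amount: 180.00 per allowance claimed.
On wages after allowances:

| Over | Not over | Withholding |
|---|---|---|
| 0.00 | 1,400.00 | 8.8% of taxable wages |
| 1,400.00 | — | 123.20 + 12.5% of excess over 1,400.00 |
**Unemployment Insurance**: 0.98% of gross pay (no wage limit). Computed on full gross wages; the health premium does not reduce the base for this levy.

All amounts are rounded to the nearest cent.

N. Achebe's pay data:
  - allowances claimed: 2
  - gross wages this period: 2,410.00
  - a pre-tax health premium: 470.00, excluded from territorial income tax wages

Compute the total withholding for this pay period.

Territorial Income Tax: taxable = 2,410.00 − 470.00 − 2×180.00 = 1,580.00
  123.20 + 12.5% × (1,580.00 − 1,400.00) = 123.20 + 12.5% × 180.00 = 145.70
Unemployment Insurance: 0.98% × 2,410.00 = 23.62
Total: 145.70 + 23.62 = 169.32

169.32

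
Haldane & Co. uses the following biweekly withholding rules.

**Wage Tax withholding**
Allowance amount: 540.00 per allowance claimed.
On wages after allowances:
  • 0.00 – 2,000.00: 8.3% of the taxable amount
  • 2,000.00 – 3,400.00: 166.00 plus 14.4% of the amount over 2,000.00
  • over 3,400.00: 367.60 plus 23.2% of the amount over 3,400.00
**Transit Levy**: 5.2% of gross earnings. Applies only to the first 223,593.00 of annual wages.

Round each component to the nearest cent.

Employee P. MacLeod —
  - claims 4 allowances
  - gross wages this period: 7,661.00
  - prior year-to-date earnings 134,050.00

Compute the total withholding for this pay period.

Wage Tax: taxable = 7,661.00 − 4×540.00 = 5,501.00
  367.60 + 23.2% × (5,501.00 − 3,400.00) = 367.60 + 23.2% × 2,101.00 = 855.03
Transit Levy: 5.2% × 7,661.00 = 398.37
Total: 855.03 + 398.37 = 1,253.40

1,253.40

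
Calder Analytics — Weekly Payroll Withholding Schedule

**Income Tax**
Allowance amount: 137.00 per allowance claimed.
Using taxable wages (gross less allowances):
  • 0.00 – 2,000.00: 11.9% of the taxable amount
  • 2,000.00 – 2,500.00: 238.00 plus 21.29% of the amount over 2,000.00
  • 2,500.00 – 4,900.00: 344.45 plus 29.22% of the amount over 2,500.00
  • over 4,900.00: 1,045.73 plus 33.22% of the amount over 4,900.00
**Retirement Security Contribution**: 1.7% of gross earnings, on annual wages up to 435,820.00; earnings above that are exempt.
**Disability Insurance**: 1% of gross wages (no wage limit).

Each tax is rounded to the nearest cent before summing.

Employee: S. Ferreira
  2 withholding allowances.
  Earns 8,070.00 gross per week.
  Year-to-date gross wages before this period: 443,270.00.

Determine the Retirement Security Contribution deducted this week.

Retirement Security Contribution: YTD 443,270.00 ≥ cap 435,820.00 → 0.00

0.00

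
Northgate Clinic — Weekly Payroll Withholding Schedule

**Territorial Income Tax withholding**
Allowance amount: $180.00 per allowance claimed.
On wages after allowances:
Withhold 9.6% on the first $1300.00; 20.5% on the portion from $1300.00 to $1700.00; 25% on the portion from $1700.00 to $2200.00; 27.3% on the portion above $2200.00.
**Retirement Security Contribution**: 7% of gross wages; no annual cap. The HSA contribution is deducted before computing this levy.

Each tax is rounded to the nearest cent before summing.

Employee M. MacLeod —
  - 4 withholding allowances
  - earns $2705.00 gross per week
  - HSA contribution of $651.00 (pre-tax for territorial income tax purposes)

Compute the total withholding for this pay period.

$275.55

Territorial Income Tax: taxable = $2705.00 − $651.00 − 4×$180.00 = $1334.00
  $124.80 + 20.5% × ($1334.00 − $1300.00) = $124.80 + 20.5% × $34.00 = $131.77
Retirement Security Contribution: 7% × $2054.00 = $143.78
Total: $131.77 + $143.78 = $275.55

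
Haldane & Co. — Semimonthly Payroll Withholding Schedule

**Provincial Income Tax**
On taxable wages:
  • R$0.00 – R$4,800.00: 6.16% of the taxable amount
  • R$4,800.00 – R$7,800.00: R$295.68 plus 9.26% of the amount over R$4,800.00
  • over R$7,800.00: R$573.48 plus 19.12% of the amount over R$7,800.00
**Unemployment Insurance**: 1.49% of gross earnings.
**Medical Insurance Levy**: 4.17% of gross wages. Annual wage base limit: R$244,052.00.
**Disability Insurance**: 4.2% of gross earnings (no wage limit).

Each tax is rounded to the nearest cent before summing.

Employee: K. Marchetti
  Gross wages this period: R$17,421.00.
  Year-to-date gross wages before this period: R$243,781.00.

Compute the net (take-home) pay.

Provincial Income Tax: taxable = R$17,421.00
  R$573.48 + 19.12% × (R$17,421.00 − R$7,800.00) = R$573.48 + 19.12% × R$9,621.00 = R$2,413.02
Unemployment Insurance: 1.49% × R$17,421.00 = R$259.57
Medical Insurance Levy: cap R$244,052.00 − YTD R$243,781.00 = R$271.00 subject; 4.17% × R$271.00 = R$11.30
Disability Insurance: 4.2% × R$17,421.00 = R$731.68
Total withheld: R$2,413.02 + R$259.57 + R$11.30 + R$731.68 = R$3,415.57
Net pay: R$17,421.00 − R$3,415.57 = R$14,005.43

R$14,005.43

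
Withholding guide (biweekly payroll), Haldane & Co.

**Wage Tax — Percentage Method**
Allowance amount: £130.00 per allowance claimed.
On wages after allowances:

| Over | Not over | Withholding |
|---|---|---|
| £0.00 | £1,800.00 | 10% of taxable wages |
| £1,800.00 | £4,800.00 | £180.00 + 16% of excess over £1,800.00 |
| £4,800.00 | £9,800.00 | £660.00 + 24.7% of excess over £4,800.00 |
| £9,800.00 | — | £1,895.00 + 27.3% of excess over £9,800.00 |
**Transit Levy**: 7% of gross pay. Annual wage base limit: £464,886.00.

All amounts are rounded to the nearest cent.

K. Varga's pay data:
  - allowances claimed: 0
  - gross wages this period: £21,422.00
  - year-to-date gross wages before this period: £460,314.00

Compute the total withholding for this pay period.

Wage Tax: taxable = £21,422.00
  £1,895.00 + 27.3% × (£21,422.00 − £9,800.00) = £1,895.00 + 27.3% × £11,622.00 = £5,067.81
Transit Levy: cap £464,886.00 − YTD £460,314.00 = £4,572.00 subject; 7% × £4,572.00 = £320.04
Total: £5,067.81 + £320.04 = £5,387.85

£5,387.85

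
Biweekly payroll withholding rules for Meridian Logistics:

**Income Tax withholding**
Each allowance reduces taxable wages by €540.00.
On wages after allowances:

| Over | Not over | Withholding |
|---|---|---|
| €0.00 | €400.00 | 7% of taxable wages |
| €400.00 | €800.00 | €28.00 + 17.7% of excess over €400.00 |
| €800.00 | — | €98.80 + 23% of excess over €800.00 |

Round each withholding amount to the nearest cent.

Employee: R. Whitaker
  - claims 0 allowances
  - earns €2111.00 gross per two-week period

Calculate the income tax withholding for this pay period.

€400.33

Income Tax: taxable = €2111.00
  €98.80 + 23% × (€2111.00 − €800.00) = €98.80 + 23% × €1311.00 = €400.33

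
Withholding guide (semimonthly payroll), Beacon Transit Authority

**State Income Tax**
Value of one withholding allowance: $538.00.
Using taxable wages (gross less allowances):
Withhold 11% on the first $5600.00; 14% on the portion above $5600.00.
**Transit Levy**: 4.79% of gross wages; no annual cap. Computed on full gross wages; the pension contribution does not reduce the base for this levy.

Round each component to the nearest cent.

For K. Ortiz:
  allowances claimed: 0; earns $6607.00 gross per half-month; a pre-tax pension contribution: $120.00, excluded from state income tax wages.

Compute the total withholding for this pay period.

State Income Tax: taxable = $6607.00 − $120.00 = $6487.00
  $616.00 + 14% × ($6487.00 − $5600.00) = $616.00 + 14% × $887.00 = $740.18
Transit Levy: 4.79% × $6607.00 = $316.48
Total: $740.18 + $316.48 = $1056.66

$1056.66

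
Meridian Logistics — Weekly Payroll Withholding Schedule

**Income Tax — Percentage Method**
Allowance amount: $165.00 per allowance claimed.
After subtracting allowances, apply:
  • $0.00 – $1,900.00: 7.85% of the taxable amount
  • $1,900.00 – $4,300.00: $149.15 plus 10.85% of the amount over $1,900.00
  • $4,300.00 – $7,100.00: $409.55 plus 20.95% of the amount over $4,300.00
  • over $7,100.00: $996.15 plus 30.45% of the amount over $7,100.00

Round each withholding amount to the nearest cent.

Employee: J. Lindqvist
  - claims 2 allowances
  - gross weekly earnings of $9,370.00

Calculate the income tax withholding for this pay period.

$1,586.88

Income Tax: taxable = $9,370.00 − 2×$165.00 = $9,040.00
  $996.15 + 30.45% × ($9,040.00 − $7,100.00) = $996.15 + 30.45% × $1,940.00 = $1,586.88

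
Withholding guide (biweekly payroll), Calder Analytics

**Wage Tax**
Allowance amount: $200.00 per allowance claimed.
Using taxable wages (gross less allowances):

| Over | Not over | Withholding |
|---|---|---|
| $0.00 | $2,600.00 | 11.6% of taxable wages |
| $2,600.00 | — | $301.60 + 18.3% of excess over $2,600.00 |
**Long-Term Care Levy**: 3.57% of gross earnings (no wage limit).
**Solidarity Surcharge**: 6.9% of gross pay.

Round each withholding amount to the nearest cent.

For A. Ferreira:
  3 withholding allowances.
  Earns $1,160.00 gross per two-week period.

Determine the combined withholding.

Wage Tax: taxable = $1,160.00 − 3×$200.00 = $560.00
  11.6% × $560.00 = $64.96
Long-Term Care Levy: 3.57% × $1,160.00 = $41.41
Solidarity Surcharge: 6.9% × $1,160.00 = $80.04
Total: $64.96 + $41.41 + $80.04 = $186.41

$186.41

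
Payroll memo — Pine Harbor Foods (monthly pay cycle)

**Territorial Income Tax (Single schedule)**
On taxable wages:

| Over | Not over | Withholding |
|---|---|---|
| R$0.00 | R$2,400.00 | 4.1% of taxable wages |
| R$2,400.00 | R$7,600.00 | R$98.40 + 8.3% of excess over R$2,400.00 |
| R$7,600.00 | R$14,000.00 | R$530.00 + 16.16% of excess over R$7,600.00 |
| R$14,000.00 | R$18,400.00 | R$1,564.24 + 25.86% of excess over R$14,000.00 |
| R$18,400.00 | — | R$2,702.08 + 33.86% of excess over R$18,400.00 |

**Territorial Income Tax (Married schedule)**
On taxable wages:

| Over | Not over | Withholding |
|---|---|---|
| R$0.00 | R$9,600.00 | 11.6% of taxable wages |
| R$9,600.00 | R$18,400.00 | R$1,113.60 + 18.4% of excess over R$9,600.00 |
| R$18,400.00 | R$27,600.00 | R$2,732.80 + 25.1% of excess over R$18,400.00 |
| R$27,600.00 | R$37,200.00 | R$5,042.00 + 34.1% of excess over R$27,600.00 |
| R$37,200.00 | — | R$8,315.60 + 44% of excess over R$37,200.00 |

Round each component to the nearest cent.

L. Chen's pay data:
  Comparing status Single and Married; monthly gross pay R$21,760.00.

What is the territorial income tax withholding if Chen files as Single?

Territorial Income Tax (Single): taxable = R$21,760.00
  R$2,702.08 + 33.86% × (R$21,760.00 − R$18,400.00) = R$2,702.08 + 33.86% × R$3,360.00 = R$3,839.78

R$3,839.78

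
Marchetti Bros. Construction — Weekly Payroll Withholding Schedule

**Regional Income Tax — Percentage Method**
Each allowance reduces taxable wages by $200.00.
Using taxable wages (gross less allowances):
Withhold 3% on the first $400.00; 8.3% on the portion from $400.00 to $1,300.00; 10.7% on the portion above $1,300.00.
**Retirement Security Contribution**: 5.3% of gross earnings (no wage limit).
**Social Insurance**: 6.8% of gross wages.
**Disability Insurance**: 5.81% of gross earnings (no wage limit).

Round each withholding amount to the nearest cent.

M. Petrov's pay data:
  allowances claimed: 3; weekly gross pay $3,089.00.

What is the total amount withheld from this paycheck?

$767.16

Regional Income Tax: taxable = $3,089.00 − 3×$200.00 = $2,489.00
  $86.70 + 10.7% × ($2,489.00 − $1,300.00) = $86.70 + 10.7% × $1,189.00 = $213.92
Retirement Security Contribution: 5.3% × $3,089.00 = $163.72
Social Insurance: 6.8% × $3,089.00 = $210.05
Disability Insurance: 5.81% × $3,089.00 = $179.47
Total: $213.92 + $163.72 + $210.05 + $179.47 = $767.16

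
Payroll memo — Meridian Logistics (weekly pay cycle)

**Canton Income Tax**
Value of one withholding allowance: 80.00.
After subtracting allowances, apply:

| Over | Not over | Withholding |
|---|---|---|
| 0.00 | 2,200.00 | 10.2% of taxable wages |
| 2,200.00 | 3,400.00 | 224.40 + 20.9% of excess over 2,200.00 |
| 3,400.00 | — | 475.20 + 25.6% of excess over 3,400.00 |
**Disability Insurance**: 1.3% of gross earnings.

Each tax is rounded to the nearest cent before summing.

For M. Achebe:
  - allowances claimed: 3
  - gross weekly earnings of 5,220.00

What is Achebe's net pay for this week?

4,272.46

Canton Income Tax: taxable = 5,220.00 − 3×80.00 = 4,980.00
  475.20 + 25.6% × (4,980.00 − 3,400.00) = 475.20 + 25.6% × 1,580.00 = 879.68
Disability Insurance: 1.3% × 5,220.00 = 67.86
Total withheld: 879.68 + 67.86 = 947.54
Net pay: 5,220.00 − 947.54 = 4,272.46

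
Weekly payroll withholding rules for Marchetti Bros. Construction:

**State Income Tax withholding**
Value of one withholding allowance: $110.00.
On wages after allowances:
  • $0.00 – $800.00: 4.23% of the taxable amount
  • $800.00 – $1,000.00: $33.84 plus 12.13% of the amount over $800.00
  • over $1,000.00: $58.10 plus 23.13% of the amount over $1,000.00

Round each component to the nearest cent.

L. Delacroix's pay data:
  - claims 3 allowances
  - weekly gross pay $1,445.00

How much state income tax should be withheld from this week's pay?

State Income Tax: taxable = $1,445.00 − 3×$110.00 = $1,115.00
  $58.10 + 23.13% × ($1,115.00 − $1,000.00) = $58.10 + 23.13% × $115.00 = $84.70

$84.70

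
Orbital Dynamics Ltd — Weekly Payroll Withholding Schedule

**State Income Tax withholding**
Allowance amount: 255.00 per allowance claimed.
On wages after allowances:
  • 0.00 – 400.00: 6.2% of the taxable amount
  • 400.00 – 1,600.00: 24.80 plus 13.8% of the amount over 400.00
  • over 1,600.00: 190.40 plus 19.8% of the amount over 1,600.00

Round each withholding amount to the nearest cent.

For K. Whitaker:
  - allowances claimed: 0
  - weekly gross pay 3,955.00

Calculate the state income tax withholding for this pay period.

State Income Tax: taxable = 3,955.00
  190.40 + 19.8% × (3,955.00 − 1,600.00) = 190.40 + 19.8% × 2,355.00 = 656.69

656.69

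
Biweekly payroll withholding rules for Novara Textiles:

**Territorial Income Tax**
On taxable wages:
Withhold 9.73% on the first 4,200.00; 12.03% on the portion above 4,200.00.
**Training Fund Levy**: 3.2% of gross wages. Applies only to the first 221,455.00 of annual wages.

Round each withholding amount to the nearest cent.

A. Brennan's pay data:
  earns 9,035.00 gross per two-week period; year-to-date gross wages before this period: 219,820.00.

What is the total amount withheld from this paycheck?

1,042.63

Territorial Income Tax: taxable = 9,035.00
  408.66 + 12.03% × (9,035.00 − 4,200.00) = 408.66 + 12.03% × 4,835.00 = 990.31
Training Fund Levy: cap 221,455.00 − YTD 219,820.00 = 1,635.00 subject; 3.2% × 1,635.00 = 52.32
Total: 990.31 + 52.32 = 1,042.63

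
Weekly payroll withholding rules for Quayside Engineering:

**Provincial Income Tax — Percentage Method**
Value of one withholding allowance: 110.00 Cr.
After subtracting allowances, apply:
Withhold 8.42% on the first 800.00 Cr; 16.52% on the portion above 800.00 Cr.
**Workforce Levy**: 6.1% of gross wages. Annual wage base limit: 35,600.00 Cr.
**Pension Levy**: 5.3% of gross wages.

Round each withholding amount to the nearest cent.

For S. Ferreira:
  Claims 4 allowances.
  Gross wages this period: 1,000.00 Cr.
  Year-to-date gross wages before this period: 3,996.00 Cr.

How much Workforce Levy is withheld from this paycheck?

Workforce Levy: 6.1% × 1,000.00 Cr = 61.00 Cr

61.00 Cr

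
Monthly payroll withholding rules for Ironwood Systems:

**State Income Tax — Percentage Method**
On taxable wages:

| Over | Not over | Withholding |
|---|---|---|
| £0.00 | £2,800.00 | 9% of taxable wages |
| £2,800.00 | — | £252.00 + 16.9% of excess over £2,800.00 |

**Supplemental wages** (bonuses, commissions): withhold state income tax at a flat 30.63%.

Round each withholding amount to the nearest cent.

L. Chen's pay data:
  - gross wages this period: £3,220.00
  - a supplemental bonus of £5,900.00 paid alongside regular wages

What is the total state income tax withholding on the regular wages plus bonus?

£2,130.15

State Income Tax: taxable = £3,220.00
  £252.00 + 16.9% × (£3,220.00 − £2,800.00) = £252.00 + 16.9% × £420.00 = £322.98
Supplemental (30.63% flat on bonus): 30.63% × £5,900.00 = £1,807.17
Total state income tax: £322.98 + £1,807.17 = £2,130.15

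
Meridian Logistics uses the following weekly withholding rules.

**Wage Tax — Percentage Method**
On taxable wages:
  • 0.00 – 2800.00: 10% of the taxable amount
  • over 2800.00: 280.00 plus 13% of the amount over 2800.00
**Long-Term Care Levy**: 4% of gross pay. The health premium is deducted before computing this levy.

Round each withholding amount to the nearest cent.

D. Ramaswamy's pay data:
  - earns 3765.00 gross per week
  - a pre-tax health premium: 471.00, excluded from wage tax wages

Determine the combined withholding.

475.98

Wage Tax: taxable = 3765.00 − 471.00 = 3294.00
  280.00 + 13% × (3294.00 − 2800.00) = 280.00 + 13% × 494.00 = 344.22
Long-Term Care Levy: 4% × 3294.00 = 131.76
Total: 344.22 + 131.76 = 475.98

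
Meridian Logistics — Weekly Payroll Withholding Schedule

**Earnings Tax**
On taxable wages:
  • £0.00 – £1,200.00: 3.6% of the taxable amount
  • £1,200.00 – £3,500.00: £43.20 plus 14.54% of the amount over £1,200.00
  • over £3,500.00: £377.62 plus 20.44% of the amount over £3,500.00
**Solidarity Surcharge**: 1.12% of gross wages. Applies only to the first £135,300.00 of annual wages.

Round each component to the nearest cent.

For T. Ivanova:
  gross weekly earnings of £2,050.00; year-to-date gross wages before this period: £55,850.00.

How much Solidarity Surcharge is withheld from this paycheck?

Solidarity Surcharge: 1.12% × £2,050.00 = £22.96

£22.96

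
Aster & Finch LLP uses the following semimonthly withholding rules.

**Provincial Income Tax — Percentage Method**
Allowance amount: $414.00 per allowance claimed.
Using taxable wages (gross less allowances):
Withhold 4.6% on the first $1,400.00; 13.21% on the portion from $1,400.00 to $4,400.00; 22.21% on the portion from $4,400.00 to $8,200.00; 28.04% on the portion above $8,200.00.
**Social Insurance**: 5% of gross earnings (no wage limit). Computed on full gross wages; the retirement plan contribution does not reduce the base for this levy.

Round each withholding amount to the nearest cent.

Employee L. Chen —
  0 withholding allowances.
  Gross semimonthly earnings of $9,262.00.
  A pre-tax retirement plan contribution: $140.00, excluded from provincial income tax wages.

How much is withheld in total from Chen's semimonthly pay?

$2,026.31

Provincial Income Tax: taxable = $9,262.00 − $140.00 = $9,122.00
  $1,304.68 + 28.04% × ($9,122.00 − $8,200.00) = $1,304.68 + 28.04% × $922.00 = $1,563.21
Social Insurance: 5% × $9,262.00 = $463.10
Total: $1,563.21 + $463.10 = $2,026.31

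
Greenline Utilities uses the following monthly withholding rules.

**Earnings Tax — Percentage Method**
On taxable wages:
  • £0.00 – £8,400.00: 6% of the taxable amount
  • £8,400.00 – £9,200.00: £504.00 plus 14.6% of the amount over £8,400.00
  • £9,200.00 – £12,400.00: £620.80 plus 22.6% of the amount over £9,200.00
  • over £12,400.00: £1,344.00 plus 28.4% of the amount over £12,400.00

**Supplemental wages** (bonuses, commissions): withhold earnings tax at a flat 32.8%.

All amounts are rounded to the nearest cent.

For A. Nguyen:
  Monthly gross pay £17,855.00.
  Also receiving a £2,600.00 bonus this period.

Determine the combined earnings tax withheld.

Earnings Tax: taxable = £17,855.00
  £1,344.00 + 28.4% × (£17,855.00 − £12,400.00) = £1,344.00 + 28.4% × £5,455.00 = £2,893.22
Supplemental (32.8% flat on bonus): 32.8% × £2,600.00 = £852.80
Total earnings tax: £2,893.22 + £852.80 = £3,746.02

£3,746.02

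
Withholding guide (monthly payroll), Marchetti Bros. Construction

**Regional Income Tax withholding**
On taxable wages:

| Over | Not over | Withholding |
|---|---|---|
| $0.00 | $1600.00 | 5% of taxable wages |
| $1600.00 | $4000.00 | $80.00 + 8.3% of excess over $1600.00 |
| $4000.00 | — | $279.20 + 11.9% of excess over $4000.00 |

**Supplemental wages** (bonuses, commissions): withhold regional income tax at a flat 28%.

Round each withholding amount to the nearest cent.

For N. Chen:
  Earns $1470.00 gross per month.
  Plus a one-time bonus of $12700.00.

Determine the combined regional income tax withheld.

Regional Income Tax: taxable = $1470.00
  5% × $1470.00 = $73.50
Supplemental (28% flat on bonus): 28% × $12700.00 = $3556.00
Total regional income tax: $73.50 + $3556.00 = $3629.50

$3629.50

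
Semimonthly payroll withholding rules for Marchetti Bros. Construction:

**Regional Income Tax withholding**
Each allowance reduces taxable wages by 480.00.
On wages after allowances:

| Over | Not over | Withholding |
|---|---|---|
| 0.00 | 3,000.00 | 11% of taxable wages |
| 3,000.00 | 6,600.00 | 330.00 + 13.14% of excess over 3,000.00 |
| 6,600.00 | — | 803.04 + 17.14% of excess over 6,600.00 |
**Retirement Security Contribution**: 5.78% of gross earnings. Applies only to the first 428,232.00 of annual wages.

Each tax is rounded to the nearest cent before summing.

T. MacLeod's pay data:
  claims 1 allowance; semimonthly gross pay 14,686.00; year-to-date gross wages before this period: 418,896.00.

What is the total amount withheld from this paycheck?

2,646.33

Regional Income Tax: taxable = 14,686.00 − 1×480.00 = 14,206.00
  803.04 + 17.14% × (14,206.00 − 6,600.00) = 803.04 + 17.14% × 7,606.00 = 2,106.71
Retirement Security Contribution: cap 428,232.00 − YTD 418,896.00 = 9,336.00 subject; 5.78% × 9,336.00 = 539.62
Total: 2,106.71 + 539.62 = 2,646.33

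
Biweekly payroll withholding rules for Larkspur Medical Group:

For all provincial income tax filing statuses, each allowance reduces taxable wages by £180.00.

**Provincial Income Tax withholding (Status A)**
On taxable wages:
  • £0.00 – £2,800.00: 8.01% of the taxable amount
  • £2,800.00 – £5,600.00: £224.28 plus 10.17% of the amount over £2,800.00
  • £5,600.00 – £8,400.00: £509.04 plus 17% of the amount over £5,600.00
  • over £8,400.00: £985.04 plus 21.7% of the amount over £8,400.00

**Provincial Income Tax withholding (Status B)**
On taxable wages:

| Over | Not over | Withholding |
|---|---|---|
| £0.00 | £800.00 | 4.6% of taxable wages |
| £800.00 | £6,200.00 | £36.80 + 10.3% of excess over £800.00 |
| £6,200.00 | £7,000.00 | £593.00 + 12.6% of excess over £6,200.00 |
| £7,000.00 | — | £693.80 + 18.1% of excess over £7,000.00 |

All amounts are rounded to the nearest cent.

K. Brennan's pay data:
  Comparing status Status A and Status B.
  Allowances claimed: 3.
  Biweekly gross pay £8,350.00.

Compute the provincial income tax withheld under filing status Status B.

£840.41

Provincial Income Tax (Status B): taxable = £8,350.00 − 3×£180.00 = £7,810.00
  £693.80 + 18.1% × (£7,810.00 − £7,000.00) = £693.80 + 18.1% × £810.00 = £840.41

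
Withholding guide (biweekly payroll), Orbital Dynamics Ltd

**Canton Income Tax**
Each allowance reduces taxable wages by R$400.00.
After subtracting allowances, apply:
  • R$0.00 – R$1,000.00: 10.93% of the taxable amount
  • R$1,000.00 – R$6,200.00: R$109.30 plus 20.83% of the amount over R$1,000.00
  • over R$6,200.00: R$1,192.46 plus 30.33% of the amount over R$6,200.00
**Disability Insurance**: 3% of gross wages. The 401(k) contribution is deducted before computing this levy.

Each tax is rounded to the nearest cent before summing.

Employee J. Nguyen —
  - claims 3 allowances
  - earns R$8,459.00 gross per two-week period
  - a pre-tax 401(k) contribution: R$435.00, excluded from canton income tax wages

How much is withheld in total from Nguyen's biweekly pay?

R$1,622.44

Canton Income Tax: taxable = R$8,459.00 − R$435.00 − 3×R$400.00 = R$6,824.00
  R$1,192.46 + 30.33% × (R$6,824.00 − R$6,200.00) = R$1,192.46 + 30.33% × R$624.00 = R$1,381.72
Disability Insurance: 3% × R$8,024.00 = R$240.72
Total: R$1,381.72 + R$240.72 = R$1,622.44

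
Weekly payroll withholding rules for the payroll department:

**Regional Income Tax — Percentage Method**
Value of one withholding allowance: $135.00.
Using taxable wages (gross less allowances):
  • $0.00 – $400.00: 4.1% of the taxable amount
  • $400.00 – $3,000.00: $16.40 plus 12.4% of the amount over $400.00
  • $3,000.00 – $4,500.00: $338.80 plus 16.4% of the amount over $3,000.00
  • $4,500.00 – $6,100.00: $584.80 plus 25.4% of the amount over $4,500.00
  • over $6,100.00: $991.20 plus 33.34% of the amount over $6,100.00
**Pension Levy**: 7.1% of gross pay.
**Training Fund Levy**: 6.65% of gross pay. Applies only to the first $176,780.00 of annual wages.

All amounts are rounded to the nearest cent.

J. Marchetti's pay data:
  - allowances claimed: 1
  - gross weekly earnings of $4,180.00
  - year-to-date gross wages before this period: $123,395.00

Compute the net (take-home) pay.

Regional Income Tax: taxable = $4,180.00 − 1×$135.00 = $4,045.00
  $338.80 + 16.4% × ($4,045.00 − $3,000.00) = $338.80 + 16.4% × $1,045.00 = $510.18
Pension Levy: 7.1% × $4,180.00 = $296.78
Training Fund Levy: 6.65% × $4,180.00 = $277.97
Total withheld: $510.18 + $296.78 + $277.97 = $1,084.93
Net pay: $4,180.00 − $1,084.93 = $3,095.07

$3,095.07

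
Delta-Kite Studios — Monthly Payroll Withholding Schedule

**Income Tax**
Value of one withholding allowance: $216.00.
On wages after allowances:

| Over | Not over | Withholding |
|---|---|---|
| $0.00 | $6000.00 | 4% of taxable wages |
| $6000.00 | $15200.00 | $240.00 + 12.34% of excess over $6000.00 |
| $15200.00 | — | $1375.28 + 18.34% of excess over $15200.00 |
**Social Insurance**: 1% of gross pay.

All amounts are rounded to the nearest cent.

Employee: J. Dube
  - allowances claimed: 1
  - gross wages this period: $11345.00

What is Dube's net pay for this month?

$10358.63

Income Tax: taxable = $11345.00 − 1×$216.00 = $11129.00
  $240.00 + 12.34% × ($11129.00 − $6000.00) = $240.00 + 12.34% × $5129.00 = $872.92
Social Insurance: 1% × $11345.00 = $113.45
Total withheld: $872.92 + $113.45 = $986.37
Net pay: $11345.00 − $986.37 = $10358.63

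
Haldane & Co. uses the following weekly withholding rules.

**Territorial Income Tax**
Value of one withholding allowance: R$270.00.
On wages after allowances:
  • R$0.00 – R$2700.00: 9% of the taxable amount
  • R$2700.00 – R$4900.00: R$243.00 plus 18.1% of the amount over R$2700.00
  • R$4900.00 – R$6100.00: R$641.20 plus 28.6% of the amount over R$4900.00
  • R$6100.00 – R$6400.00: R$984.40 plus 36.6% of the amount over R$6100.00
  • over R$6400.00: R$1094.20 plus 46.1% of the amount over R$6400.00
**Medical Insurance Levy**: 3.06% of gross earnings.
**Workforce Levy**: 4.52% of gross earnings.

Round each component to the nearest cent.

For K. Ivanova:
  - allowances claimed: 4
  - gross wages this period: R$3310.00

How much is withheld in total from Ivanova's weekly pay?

Territorial Income Tax: taxable = R$3310.00 − 4×R$270.00 = R$2230.00
  9% × R$2230.00 = R$200.70
Medical Insurance Levy: 3.06% × R$3310.00 = R$101.29
Workforce Levy: 4.52% × R$3310.00 = R$149.61
Total: R$200.70 + R$101.29 + R$149.61 = R$451.60

R$451.60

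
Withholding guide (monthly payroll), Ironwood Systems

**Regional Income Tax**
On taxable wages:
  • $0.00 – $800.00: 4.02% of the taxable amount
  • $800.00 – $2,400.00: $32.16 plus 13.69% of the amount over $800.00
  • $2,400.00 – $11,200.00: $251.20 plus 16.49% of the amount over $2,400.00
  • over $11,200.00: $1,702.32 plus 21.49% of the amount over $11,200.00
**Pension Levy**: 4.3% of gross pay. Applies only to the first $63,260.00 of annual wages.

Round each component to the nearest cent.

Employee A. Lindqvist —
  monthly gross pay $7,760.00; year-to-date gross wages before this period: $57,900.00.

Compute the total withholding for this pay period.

Regional Income Tax: taxable = $7,760.00
  $251.20 + 16.49% × ($7,760.00 − $2,400.00) = $251.20 + 16.49% × $5,360.00 = $1,135.06
Pension Levy: cap $63,260.00 − YTD $57,900.00 = $5,360.00 subject; 4.3% × $5,360.00 = $230.48
Total: $1,135.06 + $230.48 = $1,365.54

$1,365.54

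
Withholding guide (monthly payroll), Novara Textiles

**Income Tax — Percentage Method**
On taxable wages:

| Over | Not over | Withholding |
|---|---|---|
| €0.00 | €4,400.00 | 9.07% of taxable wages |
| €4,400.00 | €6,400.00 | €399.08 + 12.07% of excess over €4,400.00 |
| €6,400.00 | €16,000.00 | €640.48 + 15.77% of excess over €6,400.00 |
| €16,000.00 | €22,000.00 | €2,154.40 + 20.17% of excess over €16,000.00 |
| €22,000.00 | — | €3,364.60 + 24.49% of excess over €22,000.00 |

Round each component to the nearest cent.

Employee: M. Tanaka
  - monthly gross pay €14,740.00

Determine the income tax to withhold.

€1,955.70

Income Tax: taxable = €14,740.00
  €640.48 + 15.77% × (€14,740.00 − €6,400.00) = €640.48 + 15.77% × €8,340.00 = €1,955.70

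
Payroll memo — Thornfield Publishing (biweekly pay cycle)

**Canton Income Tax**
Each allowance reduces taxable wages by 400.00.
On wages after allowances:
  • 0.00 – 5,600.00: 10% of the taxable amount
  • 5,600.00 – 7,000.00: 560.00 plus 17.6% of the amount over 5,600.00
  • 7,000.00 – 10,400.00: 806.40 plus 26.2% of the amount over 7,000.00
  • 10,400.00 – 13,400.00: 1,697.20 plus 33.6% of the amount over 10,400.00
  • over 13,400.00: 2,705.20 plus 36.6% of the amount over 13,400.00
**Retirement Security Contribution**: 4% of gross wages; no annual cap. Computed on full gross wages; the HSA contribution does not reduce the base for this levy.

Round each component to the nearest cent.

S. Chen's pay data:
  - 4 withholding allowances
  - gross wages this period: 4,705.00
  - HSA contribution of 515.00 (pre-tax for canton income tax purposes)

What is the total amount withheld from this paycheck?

Canton Income Tax: taxable = 4,705.00 − 515.00 − 4×400.00 = 2,590.00
  10% × 2,590.00 = 259.00
Retirement Security Contribution: 4% × 4,705.00 = 188.20
Total: 259.00 + 188.20 = 447.20

447.20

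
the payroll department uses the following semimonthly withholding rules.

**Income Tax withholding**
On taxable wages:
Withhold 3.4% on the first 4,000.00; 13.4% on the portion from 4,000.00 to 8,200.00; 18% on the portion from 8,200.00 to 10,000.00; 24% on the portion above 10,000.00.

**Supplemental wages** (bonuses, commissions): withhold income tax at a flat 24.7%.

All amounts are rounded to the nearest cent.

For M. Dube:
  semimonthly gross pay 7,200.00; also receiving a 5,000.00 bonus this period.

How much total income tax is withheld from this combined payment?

Income Tax: taxable = 7,200.00
  136.00 + 13.4% × (7,200.00 − 4,000.00) = 136.00 + 13.4% × 3,200.00 = 564.80
Supplemental (24.7% flat on bonus): 24.7% × 5,000.00 = 1,235.00
Total income tax: 564.80 + 1,235.00 = 1,799.80

1,799.80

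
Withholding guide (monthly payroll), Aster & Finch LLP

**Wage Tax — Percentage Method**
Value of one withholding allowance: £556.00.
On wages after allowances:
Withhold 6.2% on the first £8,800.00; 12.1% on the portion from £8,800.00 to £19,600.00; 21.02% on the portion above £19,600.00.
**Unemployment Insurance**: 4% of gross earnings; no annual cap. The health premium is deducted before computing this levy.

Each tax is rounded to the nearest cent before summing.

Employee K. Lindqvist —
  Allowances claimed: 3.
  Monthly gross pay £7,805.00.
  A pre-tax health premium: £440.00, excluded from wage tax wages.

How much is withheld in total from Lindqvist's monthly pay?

Wage Tax: taxable = £7,805.00 − £440.00 − 3×£556.00 = £5,697.00
  6.2% × £5,697.00 = £353.21
Unemployment Insurance: 4% × £7,365.00 = £294.60
Total: £353.21 + £294.60 = £647.81

£647.81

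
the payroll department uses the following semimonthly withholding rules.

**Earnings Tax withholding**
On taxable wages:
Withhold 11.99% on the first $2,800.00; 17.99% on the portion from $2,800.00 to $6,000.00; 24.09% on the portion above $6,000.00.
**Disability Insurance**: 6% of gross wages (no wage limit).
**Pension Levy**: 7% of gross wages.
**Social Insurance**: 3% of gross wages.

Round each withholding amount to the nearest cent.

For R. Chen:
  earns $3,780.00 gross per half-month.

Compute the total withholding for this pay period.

$1,116.82

Earnings Tax: taxable = $3,780.00
  $335.72 + 17.99% × ($3,780.00 − $2,800.00) = $335.72 + 17.99% × $980.00 = $512.02
Disability Insurance: 6% × $3,780.00 = $226.80
Pension Levy: 7% × $3,780.00 = $264.60
Social Insurance: 3% × $3,780.00 = $113.40
Total: $512.02 + $226.80 + $264.60 + $113.40 = $1,116.82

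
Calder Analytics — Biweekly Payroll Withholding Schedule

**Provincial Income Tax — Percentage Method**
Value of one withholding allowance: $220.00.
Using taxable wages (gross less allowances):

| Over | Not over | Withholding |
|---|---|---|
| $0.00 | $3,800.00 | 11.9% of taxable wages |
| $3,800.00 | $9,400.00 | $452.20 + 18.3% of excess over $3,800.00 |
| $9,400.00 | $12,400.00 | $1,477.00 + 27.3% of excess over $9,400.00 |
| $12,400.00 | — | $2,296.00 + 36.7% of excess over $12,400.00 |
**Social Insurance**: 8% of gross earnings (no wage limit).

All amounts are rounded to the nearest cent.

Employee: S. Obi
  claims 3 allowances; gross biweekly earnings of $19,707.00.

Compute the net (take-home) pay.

Provincial Income Tax: taxable = $19,707.00 − 3×$220.00 = $19,047.00
  $2,296.00 + 36.7% × ($19,047.00 − $12,400.00) = $2,296.00 + 36.7% × $6,647.00 = $4,735.45
Social Insurance: 8% × $19,707.00 = $1,576.56
Total withheld: $4,735.45 + $1,576.56 = $6,312.01
Net pay: $19,707.00 − $6,312.01 = $13,394.99

$13,394.99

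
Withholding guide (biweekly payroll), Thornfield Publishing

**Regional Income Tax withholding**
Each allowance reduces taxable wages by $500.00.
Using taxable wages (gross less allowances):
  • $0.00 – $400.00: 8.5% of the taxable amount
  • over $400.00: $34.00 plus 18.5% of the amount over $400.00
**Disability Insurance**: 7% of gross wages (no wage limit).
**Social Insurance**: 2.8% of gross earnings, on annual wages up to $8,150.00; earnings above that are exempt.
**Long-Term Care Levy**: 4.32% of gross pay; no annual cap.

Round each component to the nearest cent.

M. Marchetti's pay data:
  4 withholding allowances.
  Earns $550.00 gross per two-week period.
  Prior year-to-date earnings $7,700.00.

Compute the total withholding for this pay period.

$74.86

Regional Income Tax: taxable = $550.00 − 4×$500.00 = $-1,450.00
  Taxable ≤ 0 → $0.00
Disability Insurance: 7% × $550.00 = $38.50
Social Insurance: cap $8,150.00 − YTD $7,700.00 = $450.00 subject; 2.8% × $450.00 = $12.60
Long-Term Care Levy: 4.32% × $550.00 = $23.76
Total: $0.00 + $38.50 + $12.60 + $23.76 = $74.86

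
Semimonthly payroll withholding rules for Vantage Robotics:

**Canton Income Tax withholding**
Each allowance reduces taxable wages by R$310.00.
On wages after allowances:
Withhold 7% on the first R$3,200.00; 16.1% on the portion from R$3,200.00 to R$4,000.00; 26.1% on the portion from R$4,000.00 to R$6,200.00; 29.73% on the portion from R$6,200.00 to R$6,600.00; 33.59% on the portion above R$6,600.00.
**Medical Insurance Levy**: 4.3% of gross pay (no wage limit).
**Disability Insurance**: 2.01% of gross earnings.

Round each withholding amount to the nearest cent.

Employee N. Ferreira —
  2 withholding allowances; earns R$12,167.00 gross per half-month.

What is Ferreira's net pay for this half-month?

Canton Income Tax: taxable = R$12,167.00 − 2×R$310.00 = R$11,547.00
  R$1,045.92 + 33.59% × (R$11,547.00 − R$6,600.00) = R$1,045.92 + 33.59% × R$4,947.00 = R$2,707.62
Medical Insurance Levy: 4.3% × R$12,167.00 = R$523.18
Disability Insurance: 2.01% × R$12,167.00 = R$244.56
Total withheld: R$2,707.62 + R$523.18 + R$244.56 = R$3,475.36
Net pay: R$12,167.00 − R$3,475.36 = R$8,691.64

R$8,691.64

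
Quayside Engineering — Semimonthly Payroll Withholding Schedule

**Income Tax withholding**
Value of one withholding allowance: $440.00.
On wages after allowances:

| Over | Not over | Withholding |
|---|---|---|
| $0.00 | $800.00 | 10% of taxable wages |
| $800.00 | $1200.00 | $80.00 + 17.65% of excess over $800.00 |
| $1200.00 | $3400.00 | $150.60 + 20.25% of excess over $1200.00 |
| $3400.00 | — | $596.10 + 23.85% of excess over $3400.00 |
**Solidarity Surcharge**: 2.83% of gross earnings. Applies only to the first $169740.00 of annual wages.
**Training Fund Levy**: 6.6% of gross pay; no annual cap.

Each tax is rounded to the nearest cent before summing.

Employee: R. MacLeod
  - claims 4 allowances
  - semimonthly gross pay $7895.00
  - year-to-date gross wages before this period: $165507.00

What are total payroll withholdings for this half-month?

Income Tax: taxable = $7895.00 − 4×$440.00 = $6135.00
  $596.10 + 23.85% × ($6135.00 − $3400.00) = $596.10 + 23.85% × $2735.00 = $1248.40
Solidarity Surcharge: cap $169740.00 − YTD $165507.00 = $4233.00 subject; 2.83% × $4233.00 = $119.79
Training Fund Levy: 6.6% × $7895.00 = $521.07
Total: $1248.40 + $119.79 + $521.07 = $1889.26

$1889.26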